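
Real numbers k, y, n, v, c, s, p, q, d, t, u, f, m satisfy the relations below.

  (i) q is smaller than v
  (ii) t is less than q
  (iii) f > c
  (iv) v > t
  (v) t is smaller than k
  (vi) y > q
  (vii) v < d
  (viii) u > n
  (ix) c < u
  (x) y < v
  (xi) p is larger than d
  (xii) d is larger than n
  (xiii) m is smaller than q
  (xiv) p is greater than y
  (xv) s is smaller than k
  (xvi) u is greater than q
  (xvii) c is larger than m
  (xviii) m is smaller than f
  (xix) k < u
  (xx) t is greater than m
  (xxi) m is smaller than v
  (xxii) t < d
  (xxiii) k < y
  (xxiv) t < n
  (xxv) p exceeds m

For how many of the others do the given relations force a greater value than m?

11

Directly above m: t, q, c, f, v, p.
One step further: k, n, u, y, d (11 so far).
Nothing else is reachable above m; 11 in all.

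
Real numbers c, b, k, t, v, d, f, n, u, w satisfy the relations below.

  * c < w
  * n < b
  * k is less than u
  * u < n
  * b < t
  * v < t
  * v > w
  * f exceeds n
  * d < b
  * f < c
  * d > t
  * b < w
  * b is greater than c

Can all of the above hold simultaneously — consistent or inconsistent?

inconsistent

We have d < b stated directly, yet also b < w < v < t < d by chaining the others — so b < d. Contradiction.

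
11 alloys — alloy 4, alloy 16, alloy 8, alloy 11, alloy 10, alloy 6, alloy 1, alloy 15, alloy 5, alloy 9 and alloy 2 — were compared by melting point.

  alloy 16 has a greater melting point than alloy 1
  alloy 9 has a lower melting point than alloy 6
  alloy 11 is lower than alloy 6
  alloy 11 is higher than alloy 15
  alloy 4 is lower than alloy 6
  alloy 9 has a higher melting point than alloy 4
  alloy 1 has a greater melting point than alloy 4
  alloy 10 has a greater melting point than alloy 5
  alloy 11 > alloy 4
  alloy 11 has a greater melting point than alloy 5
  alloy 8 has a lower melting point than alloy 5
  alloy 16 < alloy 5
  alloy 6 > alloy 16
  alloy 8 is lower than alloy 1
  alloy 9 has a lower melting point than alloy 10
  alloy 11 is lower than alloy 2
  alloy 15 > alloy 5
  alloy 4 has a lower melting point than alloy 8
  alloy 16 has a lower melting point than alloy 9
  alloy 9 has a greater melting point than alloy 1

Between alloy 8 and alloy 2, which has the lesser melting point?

alloy 8 < alloy 1 and alloy 1 < alloy 16 give alloy 8 < alloy 16.
Then alloy 16 < alloy 5 extends the chain to alloy 5.
With alloy 5 < alloy 15: alloy 8 < alloy 1 < alloy 16 < alloy 5 < alloy 15.
Then alloy 15 < alloy 11 extends the chain to alloy 11.
With alloy 11 < alloy 2: alloy 8 < alloy 1 < alloy 16 < alloy 5 < alloy 15 < alloy 11 < alloy 2.
So alloy 8 < alloy 2; alloy 8 is the lower of the two.

alloy 8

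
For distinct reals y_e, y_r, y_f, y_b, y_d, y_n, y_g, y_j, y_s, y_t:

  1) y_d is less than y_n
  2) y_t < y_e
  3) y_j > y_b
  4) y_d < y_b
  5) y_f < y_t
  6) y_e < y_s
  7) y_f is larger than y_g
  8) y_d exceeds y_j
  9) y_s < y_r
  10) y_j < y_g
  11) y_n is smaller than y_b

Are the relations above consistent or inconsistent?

inconsistent

Chaining the given relations yields y_d < y_n < y_b < y_j, so y_d < y_j. But one relation states y_j < y_d. These cannot both hold.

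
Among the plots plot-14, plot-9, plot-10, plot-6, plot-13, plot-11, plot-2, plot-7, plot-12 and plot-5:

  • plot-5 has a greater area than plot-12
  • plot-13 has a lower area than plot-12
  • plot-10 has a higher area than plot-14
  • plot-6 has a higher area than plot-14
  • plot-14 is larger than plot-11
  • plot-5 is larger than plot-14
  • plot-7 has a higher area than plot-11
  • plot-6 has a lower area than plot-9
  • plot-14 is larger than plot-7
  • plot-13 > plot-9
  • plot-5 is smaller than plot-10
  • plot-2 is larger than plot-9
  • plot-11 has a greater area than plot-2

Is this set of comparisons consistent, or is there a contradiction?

Chaining the given relations yields plot-2 < plot-11 < plot-7 < plot-14 < plot-6 < plot-9, so plot-2 < plot-9. But one relation states plot-9 < plot-2. These cannot both hold.

inconsistent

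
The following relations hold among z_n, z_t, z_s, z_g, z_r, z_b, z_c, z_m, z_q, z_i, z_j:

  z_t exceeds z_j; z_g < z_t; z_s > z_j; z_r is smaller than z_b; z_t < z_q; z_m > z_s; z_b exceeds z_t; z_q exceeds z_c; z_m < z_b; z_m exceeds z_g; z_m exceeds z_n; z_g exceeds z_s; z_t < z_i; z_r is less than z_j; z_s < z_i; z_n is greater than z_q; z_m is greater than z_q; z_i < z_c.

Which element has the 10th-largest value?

Piecing the relations together gives one ordering: z_r < z_j < z_s < z_g < z_t < z_i < z_c < z_q < z_n < z_m < z_b.
Counting 10 from the largest end gives z_j.

z_j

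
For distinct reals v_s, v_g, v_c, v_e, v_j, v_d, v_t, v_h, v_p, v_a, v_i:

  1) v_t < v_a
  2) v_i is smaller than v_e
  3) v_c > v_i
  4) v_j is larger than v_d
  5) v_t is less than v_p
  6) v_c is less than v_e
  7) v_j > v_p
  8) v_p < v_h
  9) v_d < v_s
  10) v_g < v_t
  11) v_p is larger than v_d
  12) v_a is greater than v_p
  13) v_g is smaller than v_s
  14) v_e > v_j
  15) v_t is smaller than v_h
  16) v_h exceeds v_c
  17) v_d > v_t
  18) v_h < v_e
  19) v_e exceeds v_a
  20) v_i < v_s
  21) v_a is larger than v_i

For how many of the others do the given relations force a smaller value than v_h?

6

The elements the relations force below v_h are v_i, v_g, v_c, v_t, v_d, v_p — no chain reaches any other.
That is 6.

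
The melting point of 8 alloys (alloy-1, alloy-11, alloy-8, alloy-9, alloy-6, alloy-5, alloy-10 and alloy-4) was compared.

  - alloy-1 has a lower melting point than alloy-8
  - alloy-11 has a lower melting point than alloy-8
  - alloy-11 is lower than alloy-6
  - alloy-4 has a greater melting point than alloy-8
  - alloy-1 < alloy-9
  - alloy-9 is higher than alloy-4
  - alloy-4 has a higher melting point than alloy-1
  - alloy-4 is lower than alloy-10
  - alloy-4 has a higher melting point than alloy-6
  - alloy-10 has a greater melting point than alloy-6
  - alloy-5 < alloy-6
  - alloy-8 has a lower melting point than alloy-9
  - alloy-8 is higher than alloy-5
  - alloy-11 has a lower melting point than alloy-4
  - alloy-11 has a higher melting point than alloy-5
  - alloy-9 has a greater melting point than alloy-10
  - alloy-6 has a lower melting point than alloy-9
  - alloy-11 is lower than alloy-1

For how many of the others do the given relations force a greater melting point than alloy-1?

4

Directly above alloy-1: alloy-8, alloy-4, alloy-9.
One step further: alloy-10 (4 so far).
No other element is forced above alloy-1 by the given relations, so the count is 4.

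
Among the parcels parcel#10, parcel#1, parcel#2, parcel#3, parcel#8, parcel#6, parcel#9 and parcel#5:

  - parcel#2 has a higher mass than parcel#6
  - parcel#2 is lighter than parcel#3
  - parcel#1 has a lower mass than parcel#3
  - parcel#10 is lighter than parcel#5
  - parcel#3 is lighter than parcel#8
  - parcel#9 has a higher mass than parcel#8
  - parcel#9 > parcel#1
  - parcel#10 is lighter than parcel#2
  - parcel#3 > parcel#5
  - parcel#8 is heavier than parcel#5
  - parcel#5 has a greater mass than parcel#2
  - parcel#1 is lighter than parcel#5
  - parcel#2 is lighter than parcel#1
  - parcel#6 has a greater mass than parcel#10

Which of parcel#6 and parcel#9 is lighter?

parcel#6

parcel#6 < parcel#2 < parcel#1 < parcel#5 < parcel#3 < parcel#8 < parcel#9, by transitivity through parcel#2, parcel#1, parcel#5, parcel#3, parcel#8.
So parcel#6 < parcel#9; parcel#6 is the lighter of the two.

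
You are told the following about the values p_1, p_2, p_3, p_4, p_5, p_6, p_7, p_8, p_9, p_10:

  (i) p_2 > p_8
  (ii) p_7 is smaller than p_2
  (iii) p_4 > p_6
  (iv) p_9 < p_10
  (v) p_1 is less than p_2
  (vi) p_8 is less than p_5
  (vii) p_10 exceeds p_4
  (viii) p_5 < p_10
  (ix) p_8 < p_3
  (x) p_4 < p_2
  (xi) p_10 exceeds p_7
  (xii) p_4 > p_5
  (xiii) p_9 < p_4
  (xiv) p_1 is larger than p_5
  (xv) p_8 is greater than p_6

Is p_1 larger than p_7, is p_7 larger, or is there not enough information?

Following every chain through p_7: above p_7 we get p_10, p_2.
p_1 is not reached, and no chain runs the other way from p_1 to p_7.
So the given relations leave the order of p_7 and p_1 undetermined.

undetermined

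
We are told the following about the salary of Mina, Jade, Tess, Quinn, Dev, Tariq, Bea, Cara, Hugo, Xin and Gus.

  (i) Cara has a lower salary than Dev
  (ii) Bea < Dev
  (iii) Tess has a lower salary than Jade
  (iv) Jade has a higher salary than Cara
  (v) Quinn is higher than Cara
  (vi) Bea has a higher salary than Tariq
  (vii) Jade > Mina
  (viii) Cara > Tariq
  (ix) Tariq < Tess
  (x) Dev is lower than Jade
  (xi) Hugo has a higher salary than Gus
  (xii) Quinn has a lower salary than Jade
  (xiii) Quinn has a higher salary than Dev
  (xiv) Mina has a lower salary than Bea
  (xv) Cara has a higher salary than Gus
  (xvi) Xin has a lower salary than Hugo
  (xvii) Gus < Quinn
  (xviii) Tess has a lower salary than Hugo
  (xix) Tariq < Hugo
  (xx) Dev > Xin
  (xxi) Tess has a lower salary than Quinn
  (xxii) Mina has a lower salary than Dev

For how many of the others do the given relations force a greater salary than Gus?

From Gus the given relations immediately reach Hugo, Cara, Quinn.
From those, Dev, Jade — 5 in total.
No other element is forced above Gus by the given relations, so the count is 5.

5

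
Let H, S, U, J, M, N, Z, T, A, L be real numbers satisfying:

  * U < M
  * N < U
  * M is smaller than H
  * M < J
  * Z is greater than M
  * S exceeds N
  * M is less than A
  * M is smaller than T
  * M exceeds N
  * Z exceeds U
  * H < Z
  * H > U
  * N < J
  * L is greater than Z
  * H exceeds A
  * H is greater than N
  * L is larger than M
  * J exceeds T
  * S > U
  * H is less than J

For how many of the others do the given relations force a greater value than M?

Directly above M: A, H, T, Z, J, L.
Nothing else is reachable above M; 6 in all.

6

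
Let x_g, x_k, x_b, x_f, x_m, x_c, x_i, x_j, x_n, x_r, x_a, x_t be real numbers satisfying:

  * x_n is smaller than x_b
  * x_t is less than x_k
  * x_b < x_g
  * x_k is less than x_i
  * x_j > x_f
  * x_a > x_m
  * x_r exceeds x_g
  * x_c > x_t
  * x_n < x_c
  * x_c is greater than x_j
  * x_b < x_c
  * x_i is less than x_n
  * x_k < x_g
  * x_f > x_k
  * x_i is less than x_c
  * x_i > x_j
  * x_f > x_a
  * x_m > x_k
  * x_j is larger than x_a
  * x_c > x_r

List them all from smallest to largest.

x_t < x_k < x_m < x_a < x_f < x_j < x_i < x_n < x_b < x_g < x_r < x_c

Nothing is placed below x_t, so it is least; from there x_t < x_k; x_k < x_m; x_m < x_a; x_a < x_f; x_f < x_j; x_j < x_i; x_i < x_n; x_n < x_b; x_b < x_g; x_g < x_r; x_r < x_c, each given directly.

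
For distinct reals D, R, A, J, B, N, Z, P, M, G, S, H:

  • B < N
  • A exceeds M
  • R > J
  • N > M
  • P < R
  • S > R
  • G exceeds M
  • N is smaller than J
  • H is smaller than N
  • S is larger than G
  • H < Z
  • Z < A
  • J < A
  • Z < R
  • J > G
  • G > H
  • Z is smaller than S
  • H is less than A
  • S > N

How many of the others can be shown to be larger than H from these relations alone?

7

Directly above H: N, Z, G, A.
One step further: J, R, S (7 so far).
Nothing else is reachable above H; 7 in all.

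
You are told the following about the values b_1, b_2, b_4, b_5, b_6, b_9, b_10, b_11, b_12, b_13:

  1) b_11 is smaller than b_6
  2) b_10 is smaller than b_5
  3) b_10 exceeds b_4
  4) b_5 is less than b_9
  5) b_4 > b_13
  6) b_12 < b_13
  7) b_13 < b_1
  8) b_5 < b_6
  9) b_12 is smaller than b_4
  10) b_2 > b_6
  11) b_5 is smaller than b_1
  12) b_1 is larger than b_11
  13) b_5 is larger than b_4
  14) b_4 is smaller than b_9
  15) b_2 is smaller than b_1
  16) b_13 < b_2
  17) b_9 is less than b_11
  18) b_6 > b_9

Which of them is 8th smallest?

b_6

Chaining the given pairs: b_12 < b_13 < b_4 < b_10 < b_5 < b_9 < b_11 < b_6 < b_2 < b_1.
The 8th smallest is b_6.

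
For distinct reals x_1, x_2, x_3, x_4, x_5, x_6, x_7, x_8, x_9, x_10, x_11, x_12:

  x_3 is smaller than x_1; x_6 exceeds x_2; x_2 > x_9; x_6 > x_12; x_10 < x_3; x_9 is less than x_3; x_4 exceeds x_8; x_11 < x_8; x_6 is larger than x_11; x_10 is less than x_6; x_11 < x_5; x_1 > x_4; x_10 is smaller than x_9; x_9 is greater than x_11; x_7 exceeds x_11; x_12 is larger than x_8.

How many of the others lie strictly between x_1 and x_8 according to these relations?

1

Chaining upward from x_8 reaches: x_12, x_6, x_4.
Chaining downward from x_1 reaches: x_10, x_11, x_9, x_3, x_4.
Strictly between x_8 and x_1 are those in both lists: x_4 — 1 element.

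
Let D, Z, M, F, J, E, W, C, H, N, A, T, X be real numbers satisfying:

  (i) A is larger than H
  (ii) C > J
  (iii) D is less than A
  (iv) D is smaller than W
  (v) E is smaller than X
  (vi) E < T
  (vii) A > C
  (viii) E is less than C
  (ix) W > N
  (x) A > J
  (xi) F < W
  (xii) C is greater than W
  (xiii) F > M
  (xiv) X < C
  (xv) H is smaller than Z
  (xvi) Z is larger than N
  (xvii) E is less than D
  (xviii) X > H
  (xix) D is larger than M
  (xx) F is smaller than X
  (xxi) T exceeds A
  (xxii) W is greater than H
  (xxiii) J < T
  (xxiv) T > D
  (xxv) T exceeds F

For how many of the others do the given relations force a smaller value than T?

The elements the relations force below T are M, E, N, D, F, H, J, W, X, C, A — no chain reaches any other.
That is 11.

11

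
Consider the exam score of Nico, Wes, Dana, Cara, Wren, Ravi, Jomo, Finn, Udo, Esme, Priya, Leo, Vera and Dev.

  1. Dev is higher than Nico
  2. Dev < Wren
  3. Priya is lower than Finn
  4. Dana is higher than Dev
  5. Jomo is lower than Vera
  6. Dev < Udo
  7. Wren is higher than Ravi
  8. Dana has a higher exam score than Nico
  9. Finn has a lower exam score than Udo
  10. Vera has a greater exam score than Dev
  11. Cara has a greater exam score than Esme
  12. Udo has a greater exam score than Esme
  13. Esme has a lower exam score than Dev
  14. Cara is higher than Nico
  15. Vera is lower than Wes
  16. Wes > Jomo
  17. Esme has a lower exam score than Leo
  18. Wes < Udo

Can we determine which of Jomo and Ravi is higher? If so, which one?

undetermined

Following every chain through Jomo: above Jomo we get Vera, Wes, Udo.
Ravi is not reached, and no chain runs the other way from Ravi to Jomo.
So the given relations leave the order of Jomo and Ravi undetermined.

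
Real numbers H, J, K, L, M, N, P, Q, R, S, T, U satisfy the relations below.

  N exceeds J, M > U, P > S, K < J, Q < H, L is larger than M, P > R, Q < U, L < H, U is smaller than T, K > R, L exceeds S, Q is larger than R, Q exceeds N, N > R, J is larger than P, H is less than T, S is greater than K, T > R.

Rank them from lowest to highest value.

R < K < S < P < J < N < Q < U < M < L < H < T

Nothing is placed below R, so it is least; from there R < K; K < S; S < P; P < J; J < N; N < Q; Q < U; U < M; M < L; L < H; H < T, each given directly.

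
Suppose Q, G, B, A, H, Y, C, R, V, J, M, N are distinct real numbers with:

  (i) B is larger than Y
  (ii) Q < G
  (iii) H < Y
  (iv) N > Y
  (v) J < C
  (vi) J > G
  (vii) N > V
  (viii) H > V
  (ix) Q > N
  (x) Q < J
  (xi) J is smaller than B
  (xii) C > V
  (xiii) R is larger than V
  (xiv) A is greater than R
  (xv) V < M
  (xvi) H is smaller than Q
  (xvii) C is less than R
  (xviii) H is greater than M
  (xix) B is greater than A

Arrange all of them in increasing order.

V < M < H < Y < N < Q < G < J < C < R < A < B

The consecutive links are each given: V < M; M < H; H < Y; Y < N; N < Q; Q < G; G < J; J < C; C < R; R < A; A < B.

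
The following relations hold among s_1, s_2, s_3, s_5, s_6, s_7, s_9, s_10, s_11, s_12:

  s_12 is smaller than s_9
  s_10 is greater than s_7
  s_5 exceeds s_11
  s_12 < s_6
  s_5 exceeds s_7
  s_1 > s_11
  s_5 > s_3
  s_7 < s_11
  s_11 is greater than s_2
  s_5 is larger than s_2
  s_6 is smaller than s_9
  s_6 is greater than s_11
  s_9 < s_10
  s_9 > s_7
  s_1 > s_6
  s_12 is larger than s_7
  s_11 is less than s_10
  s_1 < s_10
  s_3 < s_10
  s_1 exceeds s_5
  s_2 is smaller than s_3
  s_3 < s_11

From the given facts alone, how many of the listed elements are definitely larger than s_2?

7

From s_2 the given relations immediately reach s_3, s_11, s_5.
From those, s_6, s_1, s_10 — 6 in total.
From those, s_9 — 7 in total.
Nothing else is reachable above s_2; 7 in all.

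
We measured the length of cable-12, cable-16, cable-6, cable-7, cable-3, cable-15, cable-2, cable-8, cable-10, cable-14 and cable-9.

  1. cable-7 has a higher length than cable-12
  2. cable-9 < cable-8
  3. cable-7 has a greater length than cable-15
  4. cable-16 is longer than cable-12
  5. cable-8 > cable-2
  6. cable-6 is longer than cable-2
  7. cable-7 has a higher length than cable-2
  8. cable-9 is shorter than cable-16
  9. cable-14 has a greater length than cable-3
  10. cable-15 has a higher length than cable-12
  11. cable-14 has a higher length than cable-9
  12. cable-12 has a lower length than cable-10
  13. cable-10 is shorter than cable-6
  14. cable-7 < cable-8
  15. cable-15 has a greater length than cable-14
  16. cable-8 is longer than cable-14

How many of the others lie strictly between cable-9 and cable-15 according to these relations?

1

Chaining upward from cable-9 reaches: cable-14, cable-16, cable-7, cable-8.
Chaining downward from cable-15 reaches: cable-12, cable-3, cable-14.
Strictly between cable-9 and cable-15 are those in both lists: cable-14 — 1 element.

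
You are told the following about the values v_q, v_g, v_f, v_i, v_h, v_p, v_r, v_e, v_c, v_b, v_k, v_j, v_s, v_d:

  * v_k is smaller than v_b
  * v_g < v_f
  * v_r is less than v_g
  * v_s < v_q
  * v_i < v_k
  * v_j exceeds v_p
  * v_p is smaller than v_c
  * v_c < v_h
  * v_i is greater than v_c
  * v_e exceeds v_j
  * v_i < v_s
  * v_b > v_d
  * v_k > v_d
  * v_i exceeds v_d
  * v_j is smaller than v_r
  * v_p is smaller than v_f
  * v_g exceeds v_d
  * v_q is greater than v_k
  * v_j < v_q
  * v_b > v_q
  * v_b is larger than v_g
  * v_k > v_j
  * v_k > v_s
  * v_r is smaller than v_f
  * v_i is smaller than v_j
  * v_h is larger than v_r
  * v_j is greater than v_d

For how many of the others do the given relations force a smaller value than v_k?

6

The elements the relations force below v_k are v_p, v_d, v_c, v_i, v_j, v_s — no chain reaches any other.
That is 6.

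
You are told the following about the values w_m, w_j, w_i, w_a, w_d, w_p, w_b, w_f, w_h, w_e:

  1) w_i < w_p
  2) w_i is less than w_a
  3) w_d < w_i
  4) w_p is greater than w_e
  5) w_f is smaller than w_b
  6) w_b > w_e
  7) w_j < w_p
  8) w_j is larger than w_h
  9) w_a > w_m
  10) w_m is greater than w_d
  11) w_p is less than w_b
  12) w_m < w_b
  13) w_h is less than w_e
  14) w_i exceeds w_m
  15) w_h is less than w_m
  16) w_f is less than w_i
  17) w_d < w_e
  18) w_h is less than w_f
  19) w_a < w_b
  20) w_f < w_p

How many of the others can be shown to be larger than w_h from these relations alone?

8

The elements the relations force above w_h are w_f, w_m, w_j, w_i, w_e, w_p, w_a, w_b — no chain reaches any other.
That is 8.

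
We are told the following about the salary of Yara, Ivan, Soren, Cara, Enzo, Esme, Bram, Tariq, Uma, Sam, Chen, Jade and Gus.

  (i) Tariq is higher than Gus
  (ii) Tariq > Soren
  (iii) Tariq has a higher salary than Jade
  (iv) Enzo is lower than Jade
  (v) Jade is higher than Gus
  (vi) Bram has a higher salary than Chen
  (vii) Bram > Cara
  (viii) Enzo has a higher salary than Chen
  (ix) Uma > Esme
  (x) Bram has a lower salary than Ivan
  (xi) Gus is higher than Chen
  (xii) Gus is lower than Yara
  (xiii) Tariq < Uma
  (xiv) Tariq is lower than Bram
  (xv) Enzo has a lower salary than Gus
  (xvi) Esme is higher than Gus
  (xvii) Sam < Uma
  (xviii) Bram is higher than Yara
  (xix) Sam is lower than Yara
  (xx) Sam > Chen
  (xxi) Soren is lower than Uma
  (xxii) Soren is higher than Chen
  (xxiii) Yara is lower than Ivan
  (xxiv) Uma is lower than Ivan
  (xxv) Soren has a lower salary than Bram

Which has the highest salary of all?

Ivan

Chaining downward from Ivan: directly below it, Uma, Yara, Bram; then Chen, Gus, Sam, Cara, Soren, Esme, Tariq; then Enzo, Jade.
That covers every other element, and nothing is given above Ivan, so Ivan is the highest salary.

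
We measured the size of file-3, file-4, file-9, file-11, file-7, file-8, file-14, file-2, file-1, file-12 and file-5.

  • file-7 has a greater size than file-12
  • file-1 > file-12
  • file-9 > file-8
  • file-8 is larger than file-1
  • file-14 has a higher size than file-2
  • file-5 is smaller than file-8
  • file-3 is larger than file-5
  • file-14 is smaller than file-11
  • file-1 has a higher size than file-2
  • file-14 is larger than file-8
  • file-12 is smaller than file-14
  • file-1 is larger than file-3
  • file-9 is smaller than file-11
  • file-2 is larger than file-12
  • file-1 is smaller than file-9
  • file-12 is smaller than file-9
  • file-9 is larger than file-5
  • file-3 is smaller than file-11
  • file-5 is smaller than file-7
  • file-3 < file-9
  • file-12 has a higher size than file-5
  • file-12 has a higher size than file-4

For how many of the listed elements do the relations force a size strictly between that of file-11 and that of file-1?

Chaining upward from file-1 reaches: file-8, file-9, file-14.
Chaining downward from file-11 reaches: file-5, file-4, file-12, file-3, file-2, file-8, file-9, file-14.
Strictly between file-1 and file-11 are those in both lists: file-8, file-9, file-14 — 3 elements.

3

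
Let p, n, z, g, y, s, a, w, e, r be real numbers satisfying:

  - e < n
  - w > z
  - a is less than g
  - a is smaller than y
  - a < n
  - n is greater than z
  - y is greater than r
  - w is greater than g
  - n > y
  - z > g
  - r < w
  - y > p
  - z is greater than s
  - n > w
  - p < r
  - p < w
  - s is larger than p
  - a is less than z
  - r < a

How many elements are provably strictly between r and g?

1

Chaining upward from r reaches: a, y, z, w, n.
Chaining downward from g reaches: p, a.
Strictly between r and g are those in both lists: a — 1 element.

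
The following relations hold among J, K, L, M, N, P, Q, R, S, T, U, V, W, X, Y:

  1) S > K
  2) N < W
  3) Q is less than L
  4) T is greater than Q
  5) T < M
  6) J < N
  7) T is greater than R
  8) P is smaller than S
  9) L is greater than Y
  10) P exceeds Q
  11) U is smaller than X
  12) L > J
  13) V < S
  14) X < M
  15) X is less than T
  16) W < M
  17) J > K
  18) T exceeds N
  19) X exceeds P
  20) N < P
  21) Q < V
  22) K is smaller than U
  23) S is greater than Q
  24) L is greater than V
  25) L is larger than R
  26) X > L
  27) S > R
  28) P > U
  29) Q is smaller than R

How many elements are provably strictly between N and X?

1

The relations place N below X. An element lies strictly between them when it is forced above N and also forced below X.
Above N: {W, P, S, T, M}. Below X: {Y, K, J, Q, V, U, R, L, P}.
Intersection: {P} — 1.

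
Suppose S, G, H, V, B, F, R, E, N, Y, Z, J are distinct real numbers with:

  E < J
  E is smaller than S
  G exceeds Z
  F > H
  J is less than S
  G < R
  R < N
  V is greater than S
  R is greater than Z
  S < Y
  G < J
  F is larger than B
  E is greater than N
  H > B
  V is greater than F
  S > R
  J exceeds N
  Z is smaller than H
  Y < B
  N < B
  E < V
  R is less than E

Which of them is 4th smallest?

The consecutive relations fix a unique order: Z < G < R < N < E < J < S < Y < B < H < F < V.
Counting 4 from the smallest end gives N.

N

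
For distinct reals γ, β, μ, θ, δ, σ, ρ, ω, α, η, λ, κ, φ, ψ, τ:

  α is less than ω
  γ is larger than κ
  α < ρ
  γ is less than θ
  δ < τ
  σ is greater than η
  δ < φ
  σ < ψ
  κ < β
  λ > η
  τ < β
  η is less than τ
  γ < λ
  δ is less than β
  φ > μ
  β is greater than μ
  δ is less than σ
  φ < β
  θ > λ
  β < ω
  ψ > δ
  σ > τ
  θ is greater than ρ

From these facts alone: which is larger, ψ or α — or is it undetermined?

Following every chain through α: above α we get ω, ρ, θ.
ψ is not reached, and no chain runs the other way from ψ to α.
So the given relations leave the order of α and ψ undetermined.

undetermined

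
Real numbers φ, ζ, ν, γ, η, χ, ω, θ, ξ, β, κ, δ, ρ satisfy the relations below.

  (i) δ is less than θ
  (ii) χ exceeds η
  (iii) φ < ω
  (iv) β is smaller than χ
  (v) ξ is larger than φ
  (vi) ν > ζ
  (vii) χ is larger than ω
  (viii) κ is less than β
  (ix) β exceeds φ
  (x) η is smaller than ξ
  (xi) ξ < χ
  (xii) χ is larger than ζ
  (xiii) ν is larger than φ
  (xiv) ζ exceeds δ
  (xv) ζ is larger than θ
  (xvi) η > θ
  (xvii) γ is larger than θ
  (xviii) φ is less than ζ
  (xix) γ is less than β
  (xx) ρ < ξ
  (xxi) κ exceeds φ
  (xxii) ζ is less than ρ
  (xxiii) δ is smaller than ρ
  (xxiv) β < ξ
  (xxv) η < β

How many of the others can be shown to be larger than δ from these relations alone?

9

From δ the given relations immediately reach θ, ζ, ρ.
From those, γ, ν, η, ξ, χ — 8 in total.
From those, β — 9 in total.
No other element is forced above δ by the given relations, so the count is 9.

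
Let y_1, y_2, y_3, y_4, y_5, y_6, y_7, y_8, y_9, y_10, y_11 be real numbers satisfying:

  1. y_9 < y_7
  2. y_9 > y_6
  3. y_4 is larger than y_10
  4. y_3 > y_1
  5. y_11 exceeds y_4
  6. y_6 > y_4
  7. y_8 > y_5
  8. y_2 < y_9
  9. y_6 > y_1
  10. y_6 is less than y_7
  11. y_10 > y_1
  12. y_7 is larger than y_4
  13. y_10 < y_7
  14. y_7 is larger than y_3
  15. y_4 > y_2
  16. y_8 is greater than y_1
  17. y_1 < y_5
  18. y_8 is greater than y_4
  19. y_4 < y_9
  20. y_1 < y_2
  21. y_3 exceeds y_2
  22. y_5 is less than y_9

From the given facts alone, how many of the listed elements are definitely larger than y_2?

7

From y_2 the given relations immediately reach y_3, y_4, y_9.
From those, y_6, y_7, y_11, y_8 — 7 in total.
Nothing else is reachable above y_2; 7 in all.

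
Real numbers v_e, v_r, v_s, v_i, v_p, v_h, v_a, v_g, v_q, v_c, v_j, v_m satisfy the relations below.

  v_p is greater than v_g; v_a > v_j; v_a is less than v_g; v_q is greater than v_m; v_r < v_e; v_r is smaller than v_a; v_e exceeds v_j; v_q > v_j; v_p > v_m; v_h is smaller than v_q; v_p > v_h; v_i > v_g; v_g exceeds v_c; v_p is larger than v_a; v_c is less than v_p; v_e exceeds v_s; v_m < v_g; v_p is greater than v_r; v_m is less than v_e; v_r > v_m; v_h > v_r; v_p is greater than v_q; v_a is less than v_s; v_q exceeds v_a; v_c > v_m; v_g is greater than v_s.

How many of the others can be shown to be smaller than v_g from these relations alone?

6

Directly below v_g: v_m, v_a, v_s, v_c.
One step further: v_j, v_r (6 so far).
No other element is forced below v_g by the given relations, so the count is 6.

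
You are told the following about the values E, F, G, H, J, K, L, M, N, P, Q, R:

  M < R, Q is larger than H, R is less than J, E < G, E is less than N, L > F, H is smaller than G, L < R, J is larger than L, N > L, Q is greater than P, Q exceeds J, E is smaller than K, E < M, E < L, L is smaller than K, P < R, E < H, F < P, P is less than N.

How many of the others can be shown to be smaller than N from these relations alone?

The elements the relations force below N are F, E, P, L — no chain reaches any other.
That is 4.

4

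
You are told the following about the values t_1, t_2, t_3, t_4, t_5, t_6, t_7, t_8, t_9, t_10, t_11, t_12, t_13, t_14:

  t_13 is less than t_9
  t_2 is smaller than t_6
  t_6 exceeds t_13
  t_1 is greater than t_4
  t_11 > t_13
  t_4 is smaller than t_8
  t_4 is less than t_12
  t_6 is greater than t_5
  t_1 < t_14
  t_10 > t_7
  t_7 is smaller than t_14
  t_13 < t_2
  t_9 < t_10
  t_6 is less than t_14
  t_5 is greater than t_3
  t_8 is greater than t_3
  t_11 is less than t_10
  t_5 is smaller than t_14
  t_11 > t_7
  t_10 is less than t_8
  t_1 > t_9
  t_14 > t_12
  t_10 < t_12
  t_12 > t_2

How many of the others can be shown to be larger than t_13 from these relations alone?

9

From t_13 the given relations immediately reach t_9, t_11, t_2, t_6.
From those, t_10, t_12, t_1, t_14 — 8 in total.
From those, t_8 — 9 in total.
Nothing else is reachable above t_13; 9 in all.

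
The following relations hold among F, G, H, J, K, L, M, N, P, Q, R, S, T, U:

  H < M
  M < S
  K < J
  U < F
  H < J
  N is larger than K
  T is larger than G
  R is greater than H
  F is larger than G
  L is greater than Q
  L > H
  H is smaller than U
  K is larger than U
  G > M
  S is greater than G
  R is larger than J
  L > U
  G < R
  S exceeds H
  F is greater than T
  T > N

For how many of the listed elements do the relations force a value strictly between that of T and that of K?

Chaining upward from K reaches: N, J, F, R.
Chaining downward from T reaches: H, U, M, G, N.
Strictly between K and T are those in both lists: N — 1 element.

1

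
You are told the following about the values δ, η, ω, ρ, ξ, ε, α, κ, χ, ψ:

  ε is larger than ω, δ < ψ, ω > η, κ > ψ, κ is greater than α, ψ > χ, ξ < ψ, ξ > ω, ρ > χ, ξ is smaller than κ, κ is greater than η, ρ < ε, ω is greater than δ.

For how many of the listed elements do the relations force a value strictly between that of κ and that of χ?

The relations place χ below κ. An element lies strictly between them when it is forced above χ and also forced below κ.
Above χ: {ψ, ρ, ε}. Below κ: {δ, η, ω, ξ, α, ψ}.
Intersection: {ψ} — 1.

1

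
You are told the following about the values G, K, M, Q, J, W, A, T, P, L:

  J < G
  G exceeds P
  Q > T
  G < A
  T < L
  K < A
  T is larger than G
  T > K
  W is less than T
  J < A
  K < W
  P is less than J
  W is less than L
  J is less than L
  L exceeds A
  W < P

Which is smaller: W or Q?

Link the given pairs in sequence: W < P; P < J; J < G; G < T; T < Q.
Chaining these gives W < P < J < G < T < Q.
So W < Q; W is the smaller of the two.

W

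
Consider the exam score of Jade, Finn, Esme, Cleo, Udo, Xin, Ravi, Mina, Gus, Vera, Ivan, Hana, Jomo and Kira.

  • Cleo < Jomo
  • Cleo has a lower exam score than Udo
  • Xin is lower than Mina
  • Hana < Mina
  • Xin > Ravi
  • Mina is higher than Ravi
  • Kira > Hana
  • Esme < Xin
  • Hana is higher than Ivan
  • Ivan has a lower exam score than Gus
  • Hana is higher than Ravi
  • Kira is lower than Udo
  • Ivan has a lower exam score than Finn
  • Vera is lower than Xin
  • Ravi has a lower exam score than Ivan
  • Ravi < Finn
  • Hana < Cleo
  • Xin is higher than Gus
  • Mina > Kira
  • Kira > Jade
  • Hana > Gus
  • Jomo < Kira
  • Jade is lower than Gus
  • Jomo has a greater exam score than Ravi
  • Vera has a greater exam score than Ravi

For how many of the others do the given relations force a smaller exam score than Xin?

6

The elements the relations force below Xin are Ravi, Jade, Ivan, Gus, Vera, Esme — no chain reaches any other.
That is 6.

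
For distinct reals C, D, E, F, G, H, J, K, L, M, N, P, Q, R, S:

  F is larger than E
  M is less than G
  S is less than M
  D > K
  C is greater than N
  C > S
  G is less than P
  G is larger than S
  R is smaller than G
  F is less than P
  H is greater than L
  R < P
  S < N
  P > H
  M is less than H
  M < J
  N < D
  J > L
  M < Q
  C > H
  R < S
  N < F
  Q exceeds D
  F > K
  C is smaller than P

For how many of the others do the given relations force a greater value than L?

From L the given relations immediately reach J, H.
From those, C, P — 4 in total.
Nothing else is reachable above L; 4 in all.

4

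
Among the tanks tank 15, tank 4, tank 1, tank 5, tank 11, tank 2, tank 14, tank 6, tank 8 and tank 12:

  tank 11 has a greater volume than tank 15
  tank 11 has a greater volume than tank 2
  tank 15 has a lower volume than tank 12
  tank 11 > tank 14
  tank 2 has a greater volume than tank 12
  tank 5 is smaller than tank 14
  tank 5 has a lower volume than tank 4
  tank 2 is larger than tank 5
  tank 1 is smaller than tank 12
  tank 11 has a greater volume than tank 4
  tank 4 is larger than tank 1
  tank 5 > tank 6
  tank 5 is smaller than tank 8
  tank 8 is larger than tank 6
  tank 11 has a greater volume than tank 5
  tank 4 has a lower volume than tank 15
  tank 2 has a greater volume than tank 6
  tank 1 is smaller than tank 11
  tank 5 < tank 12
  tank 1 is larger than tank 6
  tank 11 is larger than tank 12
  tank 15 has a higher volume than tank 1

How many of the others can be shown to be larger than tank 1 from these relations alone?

From tank 1 the given relations immediately reach tank 4, tank 15, tank 12, tank 11.
From those, tank 2 — 5 in total.
Nothing else is reachable above tank 1; 5 in all.

5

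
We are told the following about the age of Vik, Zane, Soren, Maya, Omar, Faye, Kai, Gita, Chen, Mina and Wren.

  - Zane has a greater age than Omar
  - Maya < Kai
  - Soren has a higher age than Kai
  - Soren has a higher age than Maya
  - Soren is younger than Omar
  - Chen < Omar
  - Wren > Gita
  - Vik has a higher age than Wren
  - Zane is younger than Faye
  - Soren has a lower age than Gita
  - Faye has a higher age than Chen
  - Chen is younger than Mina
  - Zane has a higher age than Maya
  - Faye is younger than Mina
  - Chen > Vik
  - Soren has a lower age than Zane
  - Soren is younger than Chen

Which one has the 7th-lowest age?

The consecutive relations fix a unique order: Maya < Kai < Soren < Gita < Wren < Vik < Chen < Omar < Zane < Faye < Mina.
Counting 7 from the smallest end gives Chen.

Chen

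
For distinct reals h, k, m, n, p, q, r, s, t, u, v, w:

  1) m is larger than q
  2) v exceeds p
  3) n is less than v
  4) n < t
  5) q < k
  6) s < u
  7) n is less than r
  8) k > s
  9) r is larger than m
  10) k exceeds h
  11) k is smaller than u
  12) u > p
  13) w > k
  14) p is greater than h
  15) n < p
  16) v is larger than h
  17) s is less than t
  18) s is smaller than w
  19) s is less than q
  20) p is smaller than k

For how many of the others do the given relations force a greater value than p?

4

From p the given relations immediately reach v, k, u.
From those, w — 4 in total.
Nothing else is reachable above p; 4 in all.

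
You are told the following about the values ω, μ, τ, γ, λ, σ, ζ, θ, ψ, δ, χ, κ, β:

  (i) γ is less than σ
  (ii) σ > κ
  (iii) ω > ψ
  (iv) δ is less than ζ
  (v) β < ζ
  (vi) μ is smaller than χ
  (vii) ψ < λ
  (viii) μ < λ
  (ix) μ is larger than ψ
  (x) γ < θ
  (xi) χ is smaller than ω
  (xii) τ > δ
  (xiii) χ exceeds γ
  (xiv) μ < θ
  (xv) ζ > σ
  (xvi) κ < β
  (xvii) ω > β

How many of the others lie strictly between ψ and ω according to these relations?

The relations place ψ below ω. An element lies strictly between them when it is forced above ψ and also forced below ω.
Above ψ: {μ, λ, χ, θ}. Below ω: {κ, μ, γ, β, χ}.
Intersection: {μ, χ} — 2.

2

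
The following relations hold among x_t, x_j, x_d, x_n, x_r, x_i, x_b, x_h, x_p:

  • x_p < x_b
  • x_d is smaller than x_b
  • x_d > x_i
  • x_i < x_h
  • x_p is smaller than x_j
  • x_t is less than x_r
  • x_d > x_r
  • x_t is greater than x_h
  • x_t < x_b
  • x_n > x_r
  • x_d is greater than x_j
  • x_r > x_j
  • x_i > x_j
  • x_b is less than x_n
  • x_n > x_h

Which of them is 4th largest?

x_r

The consecutive relations fix a unique order: x_p < x_j < x_i < x_h < x_t < x_r < x_d < x_b < x_n.
Counting 4 from the largest end gives x_r.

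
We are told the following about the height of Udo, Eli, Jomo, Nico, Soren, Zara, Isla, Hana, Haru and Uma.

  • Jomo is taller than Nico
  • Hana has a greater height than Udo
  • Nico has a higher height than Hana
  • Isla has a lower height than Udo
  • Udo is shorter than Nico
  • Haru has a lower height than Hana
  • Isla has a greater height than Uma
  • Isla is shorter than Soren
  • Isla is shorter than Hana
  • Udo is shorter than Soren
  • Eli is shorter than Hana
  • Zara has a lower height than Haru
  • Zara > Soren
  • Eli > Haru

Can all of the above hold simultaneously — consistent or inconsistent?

Every relation is compatible with Uma < Isla < Udo < Soren < Zara < Haru < Eli < Hana < Nico < Jomo; the set is consistent.

consistent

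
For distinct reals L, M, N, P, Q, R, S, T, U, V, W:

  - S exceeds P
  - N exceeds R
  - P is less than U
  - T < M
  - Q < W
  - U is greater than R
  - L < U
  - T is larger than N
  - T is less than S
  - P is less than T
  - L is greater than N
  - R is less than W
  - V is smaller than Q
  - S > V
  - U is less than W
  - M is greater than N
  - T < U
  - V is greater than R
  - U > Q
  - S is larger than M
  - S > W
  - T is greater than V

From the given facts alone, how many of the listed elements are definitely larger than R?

The elements the relations force above R are N, V, T, L, Q, U, W, M, S — no chain reaches any other.
That is 9.

9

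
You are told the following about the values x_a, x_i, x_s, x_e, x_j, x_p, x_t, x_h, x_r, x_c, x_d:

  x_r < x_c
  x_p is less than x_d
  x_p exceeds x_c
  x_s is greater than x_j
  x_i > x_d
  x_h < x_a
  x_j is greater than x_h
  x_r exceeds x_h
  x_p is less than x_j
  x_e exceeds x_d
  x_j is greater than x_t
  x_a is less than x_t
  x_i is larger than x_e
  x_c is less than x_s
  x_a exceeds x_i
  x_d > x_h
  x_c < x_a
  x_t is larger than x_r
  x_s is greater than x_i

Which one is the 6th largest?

Piecing the relations together gives one ordering: x_h < x_r < x_c < x_p < x_d < x_e < x_i < x_a < x_t < x_j < x_s.
The 6th largest is x_e.

x_e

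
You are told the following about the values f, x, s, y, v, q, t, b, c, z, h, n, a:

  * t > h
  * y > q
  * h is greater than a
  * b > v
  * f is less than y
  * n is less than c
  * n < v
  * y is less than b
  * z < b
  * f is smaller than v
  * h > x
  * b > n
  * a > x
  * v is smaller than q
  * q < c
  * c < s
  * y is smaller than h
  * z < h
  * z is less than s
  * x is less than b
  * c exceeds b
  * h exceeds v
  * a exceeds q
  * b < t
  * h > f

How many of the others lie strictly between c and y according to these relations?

1

The relations place y below c. An element lies strictly between them when it is forced above y and also forced below c.
Above y: {b, h, s, t}. Below c: {f, n, v, z, q, x, b}.
Intersection: {b} — 1.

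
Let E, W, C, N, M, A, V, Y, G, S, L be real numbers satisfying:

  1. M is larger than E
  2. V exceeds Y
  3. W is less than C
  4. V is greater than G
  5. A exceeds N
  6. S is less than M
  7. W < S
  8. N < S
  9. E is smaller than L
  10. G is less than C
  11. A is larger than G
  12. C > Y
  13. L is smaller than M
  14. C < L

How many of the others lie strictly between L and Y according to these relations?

The relations place Y below L. An element lies strictly between them when it is forced above Y and also forced below L.
Above Y: {C, M, V}. Below L: {G, W, E, C}.
Intersection: {C} — 1.

1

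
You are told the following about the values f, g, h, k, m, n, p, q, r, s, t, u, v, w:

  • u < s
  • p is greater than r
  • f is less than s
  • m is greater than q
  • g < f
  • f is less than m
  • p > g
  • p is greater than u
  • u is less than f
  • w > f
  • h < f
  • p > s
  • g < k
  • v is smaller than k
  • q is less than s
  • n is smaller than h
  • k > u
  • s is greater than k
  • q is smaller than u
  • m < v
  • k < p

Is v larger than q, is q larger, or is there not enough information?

v

Following the relations from q: q < u < f < m < v.
So v is larger.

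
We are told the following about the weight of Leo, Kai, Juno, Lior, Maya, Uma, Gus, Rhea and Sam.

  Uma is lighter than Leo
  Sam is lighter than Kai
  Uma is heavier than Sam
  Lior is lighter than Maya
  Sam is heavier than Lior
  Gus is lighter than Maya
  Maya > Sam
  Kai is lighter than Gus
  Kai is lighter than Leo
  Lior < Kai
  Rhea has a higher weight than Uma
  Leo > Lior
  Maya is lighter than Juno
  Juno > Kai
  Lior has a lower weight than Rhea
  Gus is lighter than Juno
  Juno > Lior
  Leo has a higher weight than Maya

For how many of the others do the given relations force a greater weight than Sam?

From Sam the given relations immediately reach Uma, Kai, Maya.
From those, Rhea, Gus, Leo, Juno — 7 in total.
No other element is forced above Sam by the given relations, so the count is 7.

7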